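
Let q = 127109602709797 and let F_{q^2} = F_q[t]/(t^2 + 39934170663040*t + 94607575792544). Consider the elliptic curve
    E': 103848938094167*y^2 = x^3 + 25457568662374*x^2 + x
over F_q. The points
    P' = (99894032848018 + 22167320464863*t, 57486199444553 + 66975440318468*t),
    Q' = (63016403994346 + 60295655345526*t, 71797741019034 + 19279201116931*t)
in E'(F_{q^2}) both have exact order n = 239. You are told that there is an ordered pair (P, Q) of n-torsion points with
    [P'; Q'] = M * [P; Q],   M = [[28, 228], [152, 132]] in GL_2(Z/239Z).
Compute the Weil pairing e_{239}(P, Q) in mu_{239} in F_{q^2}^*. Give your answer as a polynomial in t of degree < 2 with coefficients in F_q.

22800457714646 + 24122768404360*t

e_{239}(aP+bQ,cP+dQ) = e_{239}(P,Q)^(ad-bc); with (a,b,c,d)=(28,228,152,132) this gives the det-239 law.
det M = 28*132 - 228*152 = -30960 = 110 (mod 239); 110^{-1} = 176 (mod 239).
Set x_W=57757364238831*u+24332907473535, y_W=57757364238831*v; then E': y_W^2=x_W^3+54143618895685*x_W+56263191500696.
n = 239 = (11101111)_2 (8 bits, wt 7); accumulate f_{239,P'}(Q'+S)/f_{239,P'}(S) along the 7-step ladder.
The quotient is 127004014490953 + 46239768256792*t.
(127004014490953 + 46239768256792*t)^{176} mod (127109602709797,f) = 22800457714646 + 24122768404360*t.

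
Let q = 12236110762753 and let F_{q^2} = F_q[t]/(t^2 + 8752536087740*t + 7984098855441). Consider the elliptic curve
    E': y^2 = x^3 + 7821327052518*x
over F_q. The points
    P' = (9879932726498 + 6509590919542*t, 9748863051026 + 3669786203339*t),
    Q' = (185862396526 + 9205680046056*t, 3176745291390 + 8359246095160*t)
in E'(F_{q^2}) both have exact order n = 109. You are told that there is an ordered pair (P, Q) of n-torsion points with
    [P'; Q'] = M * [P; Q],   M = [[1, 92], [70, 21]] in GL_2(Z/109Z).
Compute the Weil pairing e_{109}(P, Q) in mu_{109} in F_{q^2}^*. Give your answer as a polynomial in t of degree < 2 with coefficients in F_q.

8091493485644 + 773370891018*t

e_{109}(aP+bQ,cP+dQ) = e_{109}(P,Q)^(ad-bc); with (a,b,c,d)=(1,92,70,21) this gives the det-109 law.
Hence e(P,Q) = e(P',Q')^{100} where 100 = 12^{-1} mod 109.
7-bit Miller (1101101) on E'/F_{12236110762753} with a'=7821327052518, b'=0: accumulate tangent/chord ratios at Q'+S and P'+S'.
So e_{109}(P',Q') = 3354996238306 + 4761853584577*t.
Thus e_{109}(P,Q) = 8091493485644 + 773370891018*t.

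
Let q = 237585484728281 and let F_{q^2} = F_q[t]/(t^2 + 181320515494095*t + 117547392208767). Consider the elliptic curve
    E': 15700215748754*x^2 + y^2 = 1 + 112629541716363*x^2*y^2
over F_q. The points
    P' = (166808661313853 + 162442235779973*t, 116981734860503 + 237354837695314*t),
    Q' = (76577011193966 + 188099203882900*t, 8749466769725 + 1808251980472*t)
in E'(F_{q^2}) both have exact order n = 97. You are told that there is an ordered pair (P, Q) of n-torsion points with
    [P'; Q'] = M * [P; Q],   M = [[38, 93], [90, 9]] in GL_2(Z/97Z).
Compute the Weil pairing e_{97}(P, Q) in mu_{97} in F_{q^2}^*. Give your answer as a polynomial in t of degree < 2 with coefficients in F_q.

123210685250461 + 127048701157496*t

The 97-Weil pairing on E[97] over F_{237585484728281} is alternating-bilinear: e_{97}(P',Q') = e_{97}(P,Q)^det(M).
38*9 - 93*90 = -8028; reduced mod 97: det = 23, inverse 38.
Edwards->Montgomery: u=(1+y)/(1-y), v=u/x -> 179086924576290v^2=u^3+98547781147941u^2+u; then x_W=35164039690168u+219376196851087: y^2=x^3+28988867766383*x+89728721264167.
7-bit Miller (1100001) on E'/F_{237585484728281} with a'=28988867766383, b'=89728721264167: accumulate tangent/chord ratios at Q'+S and P'+S'.
f_P(D_Q)/f_Q(D_P) = 118652603262216 + 141537365490541*t.
Raise to 38: e(P,Q) = 123210685250461 + 127048701157496*t in mu_{97}.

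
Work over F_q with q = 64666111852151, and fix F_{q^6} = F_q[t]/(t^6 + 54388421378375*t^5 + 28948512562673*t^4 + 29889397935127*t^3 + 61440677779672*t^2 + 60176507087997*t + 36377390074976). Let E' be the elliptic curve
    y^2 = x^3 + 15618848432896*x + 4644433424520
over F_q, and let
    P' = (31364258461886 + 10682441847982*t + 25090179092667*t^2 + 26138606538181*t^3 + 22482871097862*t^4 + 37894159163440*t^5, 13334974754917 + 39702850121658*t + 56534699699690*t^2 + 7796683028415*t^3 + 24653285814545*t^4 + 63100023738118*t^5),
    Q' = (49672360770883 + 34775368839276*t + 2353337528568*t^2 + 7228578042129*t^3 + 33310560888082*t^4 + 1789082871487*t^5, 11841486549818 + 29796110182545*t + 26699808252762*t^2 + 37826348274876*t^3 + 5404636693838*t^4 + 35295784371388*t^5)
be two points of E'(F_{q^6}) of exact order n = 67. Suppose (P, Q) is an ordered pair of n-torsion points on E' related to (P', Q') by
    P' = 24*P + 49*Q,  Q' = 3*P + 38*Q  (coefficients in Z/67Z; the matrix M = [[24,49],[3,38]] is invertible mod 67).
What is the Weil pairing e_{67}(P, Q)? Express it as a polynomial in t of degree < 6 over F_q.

Since e_{67}(P,P)=e_{67}(Q,Q)=1 and e_{67}(Q,P)=e_{67}(P,Q)^{-1}, expanding e_{67}(24*P + 49*Q,3*P + 38*Q) leaves e(P,Q)^det(M).
Inverting 28 mod 67: 12. Thus e_{67}(P,Q) = e(P',Q')^{12}.
Build f_{67,P'} and f_{67,Q'} via the 7-bit ladder of 67=1000011_2; evaluate at shifted divisors; quotient in F_{64666111852151^6}.
e_{67}(P',Q') = 40583648064865 + 26430126169067*t + 55275370952784*t^2 + 16088525809363*t^3 + 49171741804485*t^4 + 863728517726*t^5.
Raise to 12: e(P,Q) = 13650816817558 + 21882835579516*t + 62017680378931*t^2 + 19273841934082*t^3 + 37354458915646*t^4 + 18655630854319*t^5 in mu_{67}.

13650816817558 + 21882835579516*t + 62017680378931*t^2 + 19273841934082*t^3 + 37354458915646*t^4 + 18655630854319*t^5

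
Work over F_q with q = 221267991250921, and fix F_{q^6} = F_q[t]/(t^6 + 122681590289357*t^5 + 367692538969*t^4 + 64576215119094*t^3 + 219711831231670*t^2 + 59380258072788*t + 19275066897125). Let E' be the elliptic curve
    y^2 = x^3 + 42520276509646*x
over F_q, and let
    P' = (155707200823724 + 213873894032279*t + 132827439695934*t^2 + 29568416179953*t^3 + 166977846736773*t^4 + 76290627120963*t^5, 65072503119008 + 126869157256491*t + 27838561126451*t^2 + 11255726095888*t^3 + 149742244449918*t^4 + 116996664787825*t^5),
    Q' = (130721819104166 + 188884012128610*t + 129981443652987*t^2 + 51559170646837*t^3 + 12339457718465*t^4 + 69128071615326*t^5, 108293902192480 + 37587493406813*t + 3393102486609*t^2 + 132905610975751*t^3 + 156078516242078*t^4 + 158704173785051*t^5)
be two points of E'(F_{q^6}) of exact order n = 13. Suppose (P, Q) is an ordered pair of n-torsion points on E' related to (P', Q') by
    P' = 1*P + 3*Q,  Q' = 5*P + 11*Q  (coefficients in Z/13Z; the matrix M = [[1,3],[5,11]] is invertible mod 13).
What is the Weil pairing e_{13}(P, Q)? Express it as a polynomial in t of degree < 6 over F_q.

90087733316672 + 156729337332356*t + 16005568715119*t^2 + 187150846650787*t^3 + 179806780913299*t^4 + 111331908528100*t^5

Under M = [[1,3],[5,11]] in GL_2(Z/13), e_{13}(P',Q') = e_{13}(P,Q)^(1*11-3*5 mod 13).
Hence e(P,Q) = e(P',Q')^{3} where 3 = 9^{-1} mod 13.
Double-and-add over 1101: 4-1 doublings, 3-1 additions; each step l_{T,T}/v_{2T} or l_{T,P'}/v at Q'+S for random S.
e_{13}(P',Q') = 65153448496501 + 149217429119698*t + 125402594850831*t^2 + 42292884996083*t^3 + 134565521324360*t^4 + 117961752730956*t^5.
(65153448496501 + 149217429119698*t + 125402594850831*t^2 + 42292884996083*t^3 + 134565521324360*t^4 + 117961752730956*t^5)^{3} mod (221267991250921,f) = 90087733316672 + 156729337332356*t + 16005568715119*t^2 + 187150846650787*t^3 + 179806780913299*t^4 + 111331908528100*t^5.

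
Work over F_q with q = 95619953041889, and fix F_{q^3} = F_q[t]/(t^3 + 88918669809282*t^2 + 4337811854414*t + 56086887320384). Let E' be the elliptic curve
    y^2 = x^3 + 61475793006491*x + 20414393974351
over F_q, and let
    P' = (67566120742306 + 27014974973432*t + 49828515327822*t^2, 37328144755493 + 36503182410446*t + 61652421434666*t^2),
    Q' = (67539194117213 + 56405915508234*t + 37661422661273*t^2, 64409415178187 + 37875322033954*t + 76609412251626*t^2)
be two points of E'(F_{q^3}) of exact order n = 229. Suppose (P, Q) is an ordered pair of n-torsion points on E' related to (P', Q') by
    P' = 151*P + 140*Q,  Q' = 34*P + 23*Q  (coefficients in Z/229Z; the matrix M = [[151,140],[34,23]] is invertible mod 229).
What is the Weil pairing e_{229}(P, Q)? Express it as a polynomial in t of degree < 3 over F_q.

52605622689209 + 81504107687536*t + 18582721802425*t^2

e_{229} is bilinear + alternating on E[229], so e_{229}(151*P + 140*Q, 34*P + 23*Q) = e_{229}(P,Q)^(151*23-140*34).
Inverting 87 mod 229: 179. Thus e_{229}(P,Q) = e(P',Q')^{179}.
Build f_{229,P'} and f_{229,Q'} via the 8-bit ladder of 229=11100101_2; evaluate at shifted divisors; quotient in F_{95619953041889^3}.
Result: e(P',Q') = 26128736211481 + 33479076762516*t + 21318734112431*t^2.
Hence e(P,Q) = 52605622689209 + 81504107687536*t + 18582721802425*t^2 in F_{95619953041889^3}^*.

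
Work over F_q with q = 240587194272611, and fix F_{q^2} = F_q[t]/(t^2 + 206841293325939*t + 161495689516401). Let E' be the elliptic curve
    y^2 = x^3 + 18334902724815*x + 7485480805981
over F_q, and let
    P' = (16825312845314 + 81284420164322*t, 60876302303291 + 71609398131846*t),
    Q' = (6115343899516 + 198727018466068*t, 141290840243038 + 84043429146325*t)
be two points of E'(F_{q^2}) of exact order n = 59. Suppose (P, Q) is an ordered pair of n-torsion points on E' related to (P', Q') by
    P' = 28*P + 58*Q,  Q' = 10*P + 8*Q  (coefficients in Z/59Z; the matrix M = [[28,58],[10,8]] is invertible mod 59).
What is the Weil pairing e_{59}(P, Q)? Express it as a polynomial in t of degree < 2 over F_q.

161813642349686 + 83217126740440*t

Under M = [[28,58],[10,8]] in GL_2(Z/59), e_{59}(P',Q') = e_{59}(P,Q)^(28*8-58*10 mod 59).
det M = 28*8 - 58*10 = -356 = 57 (mod 59); 57^{-1} = 29 (mod 59).
Build f_{59,P'} and f_{59,Q'} via the 6-bit ladder of 59=111011_2; evaluate at shifted divisors; quotient in F_{240587194272611^2}.
So e_{59}(P',Q') = 65070775265859 + 73934038046889*t.
Thus e_{59}(P,Q) = 161813642349686 + 83217126740440*t.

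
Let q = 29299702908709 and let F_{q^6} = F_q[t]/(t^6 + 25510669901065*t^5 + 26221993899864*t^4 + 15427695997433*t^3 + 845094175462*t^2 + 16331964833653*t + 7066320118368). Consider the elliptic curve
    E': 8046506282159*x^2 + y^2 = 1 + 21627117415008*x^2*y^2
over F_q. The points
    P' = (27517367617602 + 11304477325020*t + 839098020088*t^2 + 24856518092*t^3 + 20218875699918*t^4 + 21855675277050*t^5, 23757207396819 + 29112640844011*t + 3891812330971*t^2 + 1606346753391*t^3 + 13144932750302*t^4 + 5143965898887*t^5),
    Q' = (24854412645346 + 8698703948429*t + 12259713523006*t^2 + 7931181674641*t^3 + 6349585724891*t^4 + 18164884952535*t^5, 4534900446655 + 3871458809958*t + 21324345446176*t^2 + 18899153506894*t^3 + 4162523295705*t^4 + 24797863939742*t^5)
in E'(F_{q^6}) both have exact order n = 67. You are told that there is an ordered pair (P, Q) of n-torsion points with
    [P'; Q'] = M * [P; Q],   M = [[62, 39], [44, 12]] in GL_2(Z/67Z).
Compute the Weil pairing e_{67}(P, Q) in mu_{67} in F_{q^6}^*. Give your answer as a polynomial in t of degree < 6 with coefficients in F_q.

e_{67}(aP+bQ,cP+dQ) = e_{67}(P,Q)^(ad-bc); with (a,b,c,d)=(62,39,44,12) this gives the det-67 law.
Inverting 33 mod 67: 65. Thus e_{67}(P,Q) = e(P',Q')^{65}.
Edwards->Montgomery: u=(1+y)/(1-y), v=u/x -> 17311875092549v^2=u^3+12882511303974u^2+u; then x_W=3929772943965u+9828887767646: y^2=x^3+2403152592580.
n = 67 = (1000011)_2 (7 bits, wt 3); accumulate f_{67,P'}(Q'+S)/f_{67,P'}(S) along the 6-step ladder.
Result: e(P',Q') = 13923804938787 + 16189457245461*t + 484122553859*t^2 + 20359509226259*t^3 + 18696078032507*t^4 + 12495516708078*t^5.
Thus e_{67}(P,Q) = 18264195608746 + 4903620095182*t + 797406357950*t^2 + 20444912195035*t^3 + 13254488171540*t^4 + 12764557417268*t^5.

18264195608746 + 4903620095182*t + 797406357950*t^2 + 20444912195035*t^3 + 13254488171540*t^4 + 12764557417268*t^5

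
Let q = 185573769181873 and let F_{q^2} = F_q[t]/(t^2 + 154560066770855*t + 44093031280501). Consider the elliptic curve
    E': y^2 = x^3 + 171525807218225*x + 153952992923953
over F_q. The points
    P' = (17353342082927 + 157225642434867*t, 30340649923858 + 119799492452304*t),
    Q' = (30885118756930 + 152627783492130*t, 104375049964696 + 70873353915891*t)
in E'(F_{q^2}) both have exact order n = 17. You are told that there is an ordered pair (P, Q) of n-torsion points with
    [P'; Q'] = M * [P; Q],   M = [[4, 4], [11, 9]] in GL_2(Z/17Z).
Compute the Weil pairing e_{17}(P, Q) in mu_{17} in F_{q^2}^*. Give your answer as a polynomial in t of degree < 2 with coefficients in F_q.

90724192081948 + 17594462592303*t

Since e_{17}(P,P)=e_{17}(Q,Q)=1 and e_{17}(Q,P)=e_{17}(P,Q)^{-1}, expanding e_{17}(4*P + 4*Q,11*P + 9*Q) leaves e(P,Q)^det(M).
Hence e(P,Q) = e(P',Q')^{2} where 2 = 9^{-1} mod 17.
Double-and-add over 10001: 5-1 doublings, 2-1 additions; each step l_{T,T}/v_{2T} or l_{T,P'}/v at Q'+S for random S.
f_P(D_Q)/f_Q(D_P) = 11707180403117 + 83014837620549*t.
(11707180403117 + 83014837620549*t)^{2} mod (185573769181873,f) = 90724192081948 + 17594462592303*t.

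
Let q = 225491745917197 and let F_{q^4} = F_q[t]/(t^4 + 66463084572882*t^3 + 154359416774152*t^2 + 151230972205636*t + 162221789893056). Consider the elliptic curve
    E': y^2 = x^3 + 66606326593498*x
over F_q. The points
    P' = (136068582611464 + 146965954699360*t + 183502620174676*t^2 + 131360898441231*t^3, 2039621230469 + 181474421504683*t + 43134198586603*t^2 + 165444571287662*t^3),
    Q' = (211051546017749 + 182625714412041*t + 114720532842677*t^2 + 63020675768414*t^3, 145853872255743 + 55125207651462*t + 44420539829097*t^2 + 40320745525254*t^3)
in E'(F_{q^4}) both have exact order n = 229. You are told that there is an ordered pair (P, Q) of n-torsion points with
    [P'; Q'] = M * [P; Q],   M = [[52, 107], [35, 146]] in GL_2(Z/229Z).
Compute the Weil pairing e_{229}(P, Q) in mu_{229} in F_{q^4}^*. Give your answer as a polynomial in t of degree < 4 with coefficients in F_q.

Since e_{229}(P,P)=e_{229}(Q,Q)=1 and e_{229}(Q,P)=e_{229}(P,Q)^{-1}, expanding e_{229}(52*P + 107*Q,35*P + 146*Q) leaves e(P,Q)^det(M).
det(M) mod 229 = 183; its inverse in (Z/229)^* is 224 (check: 183*224 mod 229 = 1).
Run Miller on y^2=x^3+66606326593498*x over F_{225491745917197}: ladder 11100101 (8 bits); e = f_P(D_Q)/f_Q(D_P).
Miller gives e_{229}(P',Q') = 197129081822341 + 157561423619690*t + 91012969458188*t^2 + 126500854613183*t^3 in F_{225491745917197^4}.
Thus e_{229}(P,Q) = 163398928764761 + 80160597693344*t + 81690598991432*t^2 + 213645107492554*t^3.

163398928764761 + 80160597693344*t + 81690598991432*t^2 + 213645107492554*t^3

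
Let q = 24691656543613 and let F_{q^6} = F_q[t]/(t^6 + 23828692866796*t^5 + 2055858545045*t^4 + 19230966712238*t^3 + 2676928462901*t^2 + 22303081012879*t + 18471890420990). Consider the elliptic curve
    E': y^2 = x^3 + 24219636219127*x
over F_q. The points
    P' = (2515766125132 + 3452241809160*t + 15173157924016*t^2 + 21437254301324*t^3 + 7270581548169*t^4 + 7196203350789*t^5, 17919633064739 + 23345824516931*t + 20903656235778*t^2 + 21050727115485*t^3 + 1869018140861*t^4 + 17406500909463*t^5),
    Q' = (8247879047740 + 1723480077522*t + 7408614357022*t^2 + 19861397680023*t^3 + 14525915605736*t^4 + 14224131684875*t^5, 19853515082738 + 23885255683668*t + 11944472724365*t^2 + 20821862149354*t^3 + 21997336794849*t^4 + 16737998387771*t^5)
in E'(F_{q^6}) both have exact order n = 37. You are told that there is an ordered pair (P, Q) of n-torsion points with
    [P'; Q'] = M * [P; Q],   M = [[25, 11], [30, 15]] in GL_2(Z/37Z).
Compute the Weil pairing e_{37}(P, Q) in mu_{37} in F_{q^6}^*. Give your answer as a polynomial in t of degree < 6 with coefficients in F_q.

e_{37} is bilinear + alternating on E[37], so e_{37}(25*P + 11*Q, 30*P + 15*Q) = e_{37}(P,Q)^(25*15-11*30).
25*15 - 11*30 = 45; reduced mod 37: det = 8, inverse 14.
Miller loop for e_{37} over F_{24691656543613^6}: bits of 37 = 100101; 5 double steps + 2 add steps, l/v at each.
Result: e(P',Q') = 10696611498845 + 21019550095958*t + 17694928811532*t^2 + 20662820139765*t^3 + 7288349648052*t^4 + 18801157196601*t^5.
Thus e_{37}(P,Q) = 17269142006435 + 3237715104644*t + 12280083402454*t^2 + 13833167438074*t^3 + 6063192290663*t^4 + 3984022438827*t^5.

17269142006435 + 3237715104644*t + 12280083402454*t^2 + 13833167438074*t^3 + 6063192290663*t^4 + 3984022438827*t^5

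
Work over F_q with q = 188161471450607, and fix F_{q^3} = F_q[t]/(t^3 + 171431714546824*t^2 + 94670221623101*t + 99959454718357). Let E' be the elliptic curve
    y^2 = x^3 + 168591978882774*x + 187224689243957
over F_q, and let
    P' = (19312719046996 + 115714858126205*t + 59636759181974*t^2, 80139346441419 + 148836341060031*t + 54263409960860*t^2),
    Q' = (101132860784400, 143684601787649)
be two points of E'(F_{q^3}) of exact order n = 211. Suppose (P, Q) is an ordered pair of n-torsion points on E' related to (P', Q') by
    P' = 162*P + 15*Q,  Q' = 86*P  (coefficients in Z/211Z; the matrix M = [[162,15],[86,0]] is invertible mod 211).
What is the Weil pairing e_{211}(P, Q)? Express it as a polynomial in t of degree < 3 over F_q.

Under M = [[162,15],[86,0]] in GL_2(Z/211), e_{211}(P',Q') = e_{211}(P,Q)^(162*0-15*86 mod 211).
det M = 162*0 - 15*86 = -1290 = 187 (mod 211); 187^{-1} = 167 (mod 211).
Run Miller on y^2=x^3+168591978882774*x+187224689243957 over F_{188161471450607}: ladder 11010011 (8 bits); e = f_P(D_Q)/f_Q(D_P).
e_{211}(P',Q') = 169784627044790 + 107837643334851*t + 129241901190515*t^2.
Thus e_{211}(P,Q) = 97753800743483 + 53087530244456*t + 147443222428345*t^2.

97753800743483 + 53087530244456*t + 147443222428345*t^2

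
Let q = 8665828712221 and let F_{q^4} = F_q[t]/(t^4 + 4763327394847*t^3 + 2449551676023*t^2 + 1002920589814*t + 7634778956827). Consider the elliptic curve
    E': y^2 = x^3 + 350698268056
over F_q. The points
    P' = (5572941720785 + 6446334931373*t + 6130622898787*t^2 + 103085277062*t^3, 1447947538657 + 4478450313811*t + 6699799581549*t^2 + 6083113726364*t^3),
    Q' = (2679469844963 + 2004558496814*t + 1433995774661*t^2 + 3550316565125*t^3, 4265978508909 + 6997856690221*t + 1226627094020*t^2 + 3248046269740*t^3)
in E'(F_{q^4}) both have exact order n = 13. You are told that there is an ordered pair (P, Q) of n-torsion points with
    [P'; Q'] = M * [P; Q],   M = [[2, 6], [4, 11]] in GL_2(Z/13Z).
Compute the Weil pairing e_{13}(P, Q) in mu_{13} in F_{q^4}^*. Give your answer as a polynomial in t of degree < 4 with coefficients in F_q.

6227881145381 + 7139001523482*t + 5584768088707*t^2 + 429956839072*t^3

e_{13} is bilinear + alternating on E[13], so e_{13}(2*P + 6*Q, 4*P + 11*Q) = e_{13}(P,Q)^(2*11-6*4).
det(M) mod 13 = 11; its inverse in (Z/13)^* is 6 (check: 11*6 mod 13 = 1).
n = 13 = (1101)_2 (4 bits, wt 3); accumulate f_{13,P'}(Q'+S)/f_{13,P'}(S) along the 3-step ladder.
So e_{13}(P',Q') = 5532298903685 + 6972859398308*t + 6104195078795*t^2 + 8303251931603*t^3.
(5532298903685 + 6972859398308*t + 6104195078795*t^2 + 8303251931603*t^3)^{6} mod (8665828712221,f) = 6227881145381 + 7139001523482*t + 5584768088707*t^2 + 429956839072*t^3.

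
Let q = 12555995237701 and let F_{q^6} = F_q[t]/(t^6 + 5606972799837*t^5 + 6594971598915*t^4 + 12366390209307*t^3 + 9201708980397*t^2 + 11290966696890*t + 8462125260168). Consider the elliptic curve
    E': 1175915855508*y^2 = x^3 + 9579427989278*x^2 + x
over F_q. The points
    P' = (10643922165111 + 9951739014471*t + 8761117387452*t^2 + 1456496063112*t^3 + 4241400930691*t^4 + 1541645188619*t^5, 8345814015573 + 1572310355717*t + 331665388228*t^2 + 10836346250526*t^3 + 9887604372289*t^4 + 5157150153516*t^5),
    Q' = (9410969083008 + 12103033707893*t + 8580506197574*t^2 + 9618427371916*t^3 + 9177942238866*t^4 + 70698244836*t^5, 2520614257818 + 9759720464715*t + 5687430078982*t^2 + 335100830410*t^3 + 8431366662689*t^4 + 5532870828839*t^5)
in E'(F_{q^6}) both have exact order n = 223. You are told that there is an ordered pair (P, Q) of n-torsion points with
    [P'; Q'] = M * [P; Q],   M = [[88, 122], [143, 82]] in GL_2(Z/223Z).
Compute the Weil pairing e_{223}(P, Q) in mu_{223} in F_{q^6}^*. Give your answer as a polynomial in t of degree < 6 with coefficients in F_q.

2846461874039 + 3941014569813*t + 2005470682051*t^2 + 126941324318*t^3 + 8226081141304*t^4 + 3728776514680*t^5

e_{223}(aP+bQ,cP+dQ) = e_{223}(P,Q)^(ad-bc); with (a,b,c,d)=(88,122,143,82) this gives the det-223 law.
Hence e(P,Q) = e(P',Q')^{8} where 8 = 28^{-1} mod 223.
Undo Montgomery via alpha=10571241712164, beta=1801820286124: (a',b')=(10104862395398,9474856542436) over F_{12555995237701}.
Build f_{223,P'} and f_{223,Q'} via the 8-bit ladder of 223=11011111_2; evaluate at shifted divisors; quotient in F_{12555995237701^6}.
The quotient is 10591508885473 + 1600568525038*t + 8716933141371*t^2 + 7374724718666*t^3 + 7339109834732*t^4 + 3073116257819*t^5.
Finally e_{223}(P,Q) = 2846461874039 + 3941014569813*t + 2005470682051*t^2 + 126941324318*t^3 + 8226081141304*t^4 + 3728776514680*t^5.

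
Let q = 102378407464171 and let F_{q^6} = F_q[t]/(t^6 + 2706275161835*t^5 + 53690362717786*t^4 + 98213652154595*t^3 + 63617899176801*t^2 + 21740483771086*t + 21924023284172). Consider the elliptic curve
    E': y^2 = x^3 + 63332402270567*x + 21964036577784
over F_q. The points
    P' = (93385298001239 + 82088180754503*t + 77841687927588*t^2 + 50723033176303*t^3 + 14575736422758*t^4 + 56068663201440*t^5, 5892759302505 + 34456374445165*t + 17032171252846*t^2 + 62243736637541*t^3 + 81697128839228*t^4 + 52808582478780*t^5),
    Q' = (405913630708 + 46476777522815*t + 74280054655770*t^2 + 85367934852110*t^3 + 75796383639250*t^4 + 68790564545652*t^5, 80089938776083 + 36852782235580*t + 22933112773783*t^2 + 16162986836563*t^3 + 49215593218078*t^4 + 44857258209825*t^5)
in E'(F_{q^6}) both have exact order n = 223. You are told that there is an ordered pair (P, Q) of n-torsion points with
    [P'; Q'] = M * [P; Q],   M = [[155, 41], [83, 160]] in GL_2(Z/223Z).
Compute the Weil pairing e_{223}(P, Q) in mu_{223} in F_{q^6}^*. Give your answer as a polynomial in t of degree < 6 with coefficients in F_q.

1795361163555 + 68305003550355*t + 26280847028876*t^2 + 64282716943867*t^3 + 71350485523934*t^4 + 70197254026208*t^5

e_{223} is bilinear + alternating on E[223], so e_{223}(155*P + 41*Q, 83*P + 160*Q) = e_{223}(P,Q)^(155*160-41*83).
Hence e(P,Q) = e(P',Q')^{81} where 81 = 212^{-1} mod 223.
n = 223 = (11011111)_2 (8 bits, wt 7); accumulate f_{223,P'}(Q'+S)/f_{223,P'}(S) along the 7-step ladder.
So e_{223}(P',Q') = 94440189256212 + 65261188155172*t + 79982306498100*t^2 + 25745586660222*t^3 + 66634502367812*t^4 + 44404845434033*t^5.
Hence e(P,Q) = 1795361163555 + 68305003550355*t + 26280847028876*t^2 + 64282716943867*t^3 + 71350485523934*t^4 + 70197254026208*t^5 in F_{102378407464171^6}^*.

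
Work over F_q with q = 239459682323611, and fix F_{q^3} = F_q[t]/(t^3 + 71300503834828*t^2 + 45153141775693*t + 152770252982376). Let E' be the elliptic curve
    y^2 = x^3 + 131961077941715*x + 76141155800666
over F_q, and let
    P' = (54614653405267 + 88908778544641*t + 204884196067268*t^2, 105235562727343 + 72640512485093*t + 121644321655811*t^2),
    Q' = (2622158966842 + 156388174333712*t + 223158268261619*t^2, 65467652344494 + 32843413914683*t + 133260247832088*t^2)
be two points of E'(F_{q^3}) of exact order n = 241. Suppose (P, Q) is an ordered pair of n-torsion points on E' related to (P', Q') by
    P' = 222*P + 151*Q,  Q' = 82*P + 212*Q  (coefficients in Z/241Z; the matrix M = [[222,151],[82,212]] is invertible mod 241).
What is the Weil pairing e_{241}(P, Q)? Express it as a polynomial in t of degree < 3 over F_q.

11920369808797 + 161977493890793*t + 145479856675446*t^2

e_{241} is bilinear + alternating on E[241], so e_{241}(222*P + 151*Q, 82*P + 212*Q) = e_{241}(P,Q)^(222*212-151*82).
Inverting 219 mod 241: 230. Thus e_{241}(P,Q) = e(P',Q')^{230}.
n = 241 = (11110001)_2 (8 bits, wt 5); accumulate f_{241,P'}(Q'+S)/f_{241,P'}(S) along the 7-step ladder.
e_{241}(P',Q') = 34688082463003 + 192040202481647*t + 72701623509918*t^2.
Finally e_{241}(P,Q) = 11920369808797 + 161977493890793*t + 145479856675446*t^2.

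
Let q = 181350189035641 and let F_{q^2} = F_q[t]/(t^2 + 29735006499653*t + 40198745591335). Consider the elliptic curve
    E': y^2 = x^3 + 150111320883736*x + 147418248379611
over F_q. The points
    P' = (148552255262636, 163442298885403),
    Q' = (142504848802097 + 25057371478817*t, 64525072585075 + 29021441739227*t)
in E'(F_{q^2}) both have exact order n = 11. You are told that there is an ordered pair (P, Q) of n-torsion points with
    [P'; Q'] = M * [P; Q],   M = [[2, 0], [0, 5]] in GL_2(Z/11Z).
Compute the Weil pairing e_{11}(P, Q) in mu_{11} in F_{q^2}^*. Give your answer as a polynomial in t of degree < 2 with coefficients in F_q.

77160794087664 + 33841507598210*t

e_{11} is bilinear + alternating on E[11], so e_{11}(2*P, 5*Q) = e_{11}(P,Q)^(2*5-0*0).
2*5 - 0*0 = 10; reduced mod 11: det = 10, inverse 10.
Miller loop for e_{11} over F_{181350189035641^2}: bits of 11 = 1011; 3 double steps + 2 add steps, l/v at each.
The quotient is 153920028166825 + 147508681437431*t.
e_{11}(P,Q) = (153920028166825 + 147508681437431*t)^{10} = 77160794087664 + 33841507598210*t.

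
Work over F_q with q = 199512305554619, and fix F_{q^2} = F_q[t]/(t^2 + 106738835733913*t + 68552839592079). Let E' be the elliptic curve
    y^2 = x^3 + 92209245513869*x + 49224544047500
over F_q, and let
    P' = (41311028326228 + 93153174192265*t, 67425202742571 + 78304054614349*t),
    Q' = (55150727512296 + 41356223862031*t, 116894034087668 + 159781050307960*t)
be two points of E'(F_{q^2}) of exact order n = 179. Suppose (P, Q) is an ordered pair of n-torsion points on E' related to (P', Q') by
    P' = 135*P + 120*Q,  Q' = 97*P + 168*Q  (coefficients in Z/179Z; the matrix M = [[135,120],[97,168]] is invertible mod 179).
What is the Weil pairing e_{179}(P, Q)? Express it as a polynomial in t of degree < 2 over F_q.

58724497908861 + 43816889317455*t

Alternating bilinearity on E[179] (values in mu_{179} in F_{199512305554619^2}) gives e(P',Q') = e(P,Q)^det(M).
So e_{179}(P,Q) = e_{179}(P',Q')^{108}, since 121*108 = 1 mod 179.
Double-and-add over 10110011: 8-1 doublings, 5-1 additions; each step l_{T,T}/v_{2T} or l_{T,P'}/v at Q'+S for random S.
So e_{179}(P',Q') = 116364734773791 + 72031769670544*t.
Hence e(P,Q) = 58724497908861 + 43816889317455*t in F_{199512305554619^2}^*.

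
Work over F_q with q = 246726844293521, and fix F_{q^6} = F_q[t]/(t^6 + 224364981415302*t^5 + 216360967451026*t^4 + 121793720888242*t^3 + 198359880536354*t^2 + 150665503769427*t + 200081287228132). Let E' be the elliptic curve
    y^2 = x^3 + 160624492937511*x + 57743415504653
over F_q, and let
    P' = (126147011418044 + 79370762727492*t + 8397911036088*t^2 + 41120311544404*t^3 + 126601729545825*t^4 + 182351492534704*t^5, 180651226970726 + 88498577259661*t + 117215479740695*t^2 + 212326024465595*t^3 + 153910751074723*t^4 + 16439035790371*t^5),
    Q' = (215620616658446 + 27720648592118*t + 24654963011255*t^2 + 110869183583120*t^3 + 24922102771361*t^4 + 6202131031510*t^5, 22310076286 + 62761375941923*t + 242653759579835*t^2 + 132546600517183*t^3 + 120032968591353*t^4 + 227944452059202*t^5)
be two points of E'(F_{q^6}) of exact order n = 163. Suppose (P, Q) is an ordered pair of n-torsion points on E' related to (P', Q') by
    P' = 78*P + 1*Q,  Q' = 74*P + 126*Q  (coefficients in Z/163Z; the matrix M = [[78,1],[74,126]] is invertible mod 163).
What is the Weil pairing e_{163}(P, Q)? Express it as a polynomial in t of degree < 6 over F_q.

161191016956277 + 136060056893935*t + 86974594427571*t^2 + 53343763869108*t^3 + 243611886530935*t^4 + 1700620800963*t^5

The 163-Weil pairing on E[163] over F_{246726844293521} is alternating-bilinear: e_{163}(P',Q') = e_{163}(P,Q)^det(M).
det M = 78*126 - 1*74 = 9754 = 137 (mod 163); 137^{-1} = 94 (mod 163).
Double-and-add over 10100011: 8-1 doublings, 4-1 additions; each step l_{T,T}/v_{2T} or l_{T,P'}/v at Q'+S for random S.
Result: e(P',Q') = 71192604229200 + 53865417716386*t + 172297423849078*t^2 + 117630746210029*t^3 + 194996800638926*t^4 + 138875024303039*t^5.
Raise to 94: e(P,Q) = 161191016956277 + 136060056893935*t + 86974594427571*t^2 + 53343763869108*t^3 + 243611886530935*t^4 + 1700620800963*t^5 in mu_{163}.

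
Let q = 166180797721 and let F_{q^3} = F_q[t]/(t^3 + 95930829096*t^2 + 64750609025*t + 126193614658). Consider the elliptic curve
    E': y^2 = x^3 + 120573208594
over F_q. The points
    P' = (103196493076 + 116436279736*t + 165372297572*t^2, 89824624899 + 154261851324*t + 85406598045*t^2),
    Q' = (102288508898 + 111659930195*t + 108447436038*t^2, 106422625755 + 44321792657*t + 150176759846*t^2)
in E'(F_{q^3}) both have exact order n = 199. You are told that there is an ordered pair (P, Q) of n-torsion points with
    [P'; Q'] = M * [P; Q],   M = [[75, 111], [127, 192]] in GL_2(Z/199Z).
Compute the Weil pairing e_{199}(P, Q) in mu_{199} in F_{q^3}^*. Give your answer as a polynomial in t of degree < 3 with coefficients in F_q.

Since e_{199}(P,P)=e_{199}(Q,Q)=1 and e_{199}(Q,P)=e_{199}(P,Q)^{-1}, expanding e_{199}(75*P + 111*Q,127*P + 192*Q) leaves e(P,Q)^det(M).
Inverting 104 mod 199: 155. Thus e_{199}(P,Q) = e(P',Q')^{155}.
Miller loop for e_{199} over F_{166180797721^3}: bits of 199 = 11000111; 7 double steps + 4 add steps, l/v at each.
e_{199}(P',Q') = 12152231498 + 77351819454*t + 85916242794*t^2.
e_{199}(P,Q) = (12152231498 + 77351819454*t + 85916242794*t^2)^{155} = 104711826765 + 24616355634*t + 157981631565*t^2.

104711826765 + 24616355634*t + 157981631565*t^2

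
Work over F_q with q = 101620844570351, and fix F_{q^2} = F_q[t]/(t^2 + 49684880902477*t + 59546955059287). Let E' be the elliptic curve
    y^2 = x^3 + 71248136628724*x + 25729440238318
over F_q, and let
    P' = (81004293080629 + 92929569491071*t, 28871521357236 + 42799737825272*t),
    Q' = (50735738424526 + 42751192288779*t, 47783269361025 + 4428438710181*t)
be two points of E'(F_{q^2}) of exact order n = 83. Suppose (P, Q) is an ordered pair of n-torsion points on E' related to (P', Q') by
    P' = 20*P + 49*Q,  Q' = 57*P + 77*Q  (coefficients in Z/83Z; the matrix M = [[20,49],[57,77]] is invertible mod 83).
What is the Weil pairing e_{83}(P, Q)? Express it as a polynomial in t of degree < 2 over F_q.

e_{83} is bilinear + alternating on E[83], so e_{83}(20*P + 49*Q, 57*P + 77*Q) = e_{83}(P,Q)^(20*77-49*57).
det(M) mod 83 = 75; its inverse in (Z/83)^* is 31 (check: 75*31 mod 83 = 1).
Build f_{83,P'} and f_{83,Q'} via the 7-bit ladder of 83=1010011_2; evaluate at shifted divisors; quotient in F_{101620844570351^2}.
Result: e(P',Q') = 52087418420347 + 49327463423781*t.
(52087418420347 + 49327463423781*t)^{31} mod (101620844570351,f) = 34556006234030 + 93104311013834*t.

34556006234030 + 93104311013834*t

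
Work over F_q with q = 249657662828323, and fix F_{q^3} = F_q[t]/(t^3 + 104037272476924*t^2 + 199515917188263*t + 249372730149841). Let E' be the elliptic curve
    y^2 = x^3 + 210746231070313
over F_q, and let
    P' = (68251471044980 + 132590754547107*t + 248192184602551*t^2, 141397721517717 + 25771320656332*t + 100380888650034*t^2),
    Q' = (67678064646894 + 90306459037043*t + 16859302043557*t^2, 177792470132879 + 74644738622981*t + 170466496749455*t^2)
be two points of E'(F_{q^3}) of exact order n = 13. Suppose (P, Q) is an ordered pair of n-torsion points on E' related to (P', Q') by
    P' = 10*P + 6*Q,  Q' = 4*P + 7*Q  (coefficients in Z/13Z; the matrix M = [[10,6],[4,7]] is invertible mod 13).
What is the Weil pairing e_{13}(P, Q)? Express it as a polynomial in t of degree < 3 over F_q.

149427019181845 + 4150914714051*t + 213815603110937*t^2

Since e_{13}(P,P)=e_{13}(Q,Q)=1 and e_{13}(Q,P)=e_{13}(P,Q)^{-1}, expanding e_{13}(10*P + 6*Q,4*P + 7*Q) leaves e(P,Q)^det(M).
det(M) mod 13 = 7; its inverse in (Z/13)^* is 2 (check: 7*2 mod 13 = 1).
Miller loop for e_{13} over F_{249657662828323^3}: bits of 13 = 1101; 3 double steps + 2 add steps, l/v at each.
e_{13}(P',Q') = 57130024805559 + 63083528749228*t + 12942107804420*t^2.
(57130024805559 + 63083528749228*t + 12942107804420*t^2)^{2} mod (249657662828323,f) = 149427019181845 + 4150914714051*t + 213815603110937*t^2.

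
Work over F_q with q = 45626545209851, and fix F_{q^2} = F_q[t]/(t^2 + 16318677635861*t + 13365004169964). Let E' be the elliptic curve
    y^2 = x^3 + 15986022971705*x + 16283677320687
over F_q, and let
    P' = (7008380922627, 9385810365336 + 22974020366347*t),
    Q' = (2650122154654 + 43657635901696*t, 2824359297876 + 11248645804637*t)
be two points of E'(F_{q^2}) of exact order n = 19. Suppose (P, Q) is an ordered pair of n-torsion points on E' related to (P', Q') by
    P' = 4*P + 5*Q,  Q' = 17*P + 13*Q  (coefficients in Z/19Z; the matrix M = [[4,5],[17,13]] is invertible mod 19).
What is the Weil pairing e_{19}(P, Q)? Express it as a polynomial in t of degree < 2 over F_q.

13801802586224 + 40606501623293*t

Since e_{19}(P,P)=e_{19}(Q,Q)=1 and e_{19}(Q,P)=e_{19}(P,Q)^{-1}, expanding e_{19}(4*P + 5*Q,17*P + 13*Q) leaves e(P,Q)^det(M).
4*13 - 5*17 = -33; reduced mod 19: det = 5, inverse 4.
Build f_{19,P'} and f_{19,Q'} via the 5-bit ladder of 19=10011_2; evaluate at shifted divisors; quotient in F_{45626545209851^2}.
f_P(D_Q)/f_Q(D_P) = 45136889556264 + 29594720259272*t.
Hence e(P,Q) = 13801802586224 + 40606501623293*t in F_{45626545209851^2}^*.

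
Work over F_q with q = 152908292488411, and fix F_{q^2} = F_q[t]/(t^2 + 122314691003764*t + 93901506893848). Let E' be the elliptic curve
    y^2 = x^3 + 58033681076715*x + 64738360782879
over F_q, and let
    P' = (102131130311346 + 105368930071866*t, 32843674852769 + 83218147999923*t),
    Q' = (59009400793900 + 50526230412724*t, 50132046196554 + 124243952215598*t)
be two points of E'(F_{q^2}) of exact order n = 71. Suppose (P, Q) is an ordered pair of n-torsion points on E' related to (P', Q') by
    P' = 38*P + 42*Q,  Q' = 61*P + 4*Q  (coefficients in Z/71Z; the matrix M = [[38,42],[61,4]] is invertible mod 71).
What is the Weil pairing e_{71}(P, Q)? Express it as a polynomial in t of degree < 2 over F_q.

Alternating bilinearity on E[71] (values in mu_{71} in F_{152908292488411^2}) gives e(P',Q') = e(P,Q)^det(M).
38*4 - 42*61 = -2410; reduced mod 71: det = 4, inverse 18.
Run Miller on y^2=x^3+58033681076715*x+64738360782879 over F_{152908292488411}: ladder 1000111 (7 bits); e = f_P(D_Q)/f_Q(D_P).
e_{71}(P',Q') = 113575027181217 + 121322914630992*t.
Thus e_{71}(P,Q) = 13684479763220 + 70777851311716*t.

13684479763220 + 70777851311716*t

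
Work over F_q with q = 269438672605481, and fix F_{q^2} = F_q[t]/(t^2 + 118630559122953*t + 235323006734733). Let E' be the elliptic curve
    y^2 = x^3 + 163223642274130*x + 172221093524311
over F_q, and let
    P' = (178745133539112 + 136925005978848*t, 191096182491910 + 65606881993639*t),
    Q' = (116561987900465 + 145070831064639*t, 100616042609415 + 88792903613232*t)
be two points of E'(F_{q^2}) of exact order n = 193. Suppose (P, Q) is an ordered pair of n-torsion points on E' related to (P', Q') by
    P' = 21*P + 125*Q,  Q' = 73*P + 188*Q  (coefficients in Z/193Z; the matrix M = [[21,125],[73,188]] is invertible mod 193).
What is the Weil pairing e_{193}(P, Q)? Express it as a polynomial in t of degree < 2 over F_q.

229438940099743 + 89072191740023*t

The 193-Weil pairing on E[193] over F_{269438672605481} is alternating-bilinear: e_{193}(P',Q') = e_{193}(P,Q)^det(M).
Inverting 34 mod 193: 176. Thus e_{193}(P,Q) = e(P',Q')^{176}.
Run Miller on y^2=x^3+163223642274130*x+172221093524311 over F_{269438672605481}: ladder 11000001 (8 bits); e = f_P(D_Q)/f_Q(D_P).
f_P(D_Q)/f_Q(D_P) = 233787015686268 + 1457856015158*t.
Hence e(P,Q) = 229438940099743 + 89072191740023*t in F_{269438672605481^2}^*.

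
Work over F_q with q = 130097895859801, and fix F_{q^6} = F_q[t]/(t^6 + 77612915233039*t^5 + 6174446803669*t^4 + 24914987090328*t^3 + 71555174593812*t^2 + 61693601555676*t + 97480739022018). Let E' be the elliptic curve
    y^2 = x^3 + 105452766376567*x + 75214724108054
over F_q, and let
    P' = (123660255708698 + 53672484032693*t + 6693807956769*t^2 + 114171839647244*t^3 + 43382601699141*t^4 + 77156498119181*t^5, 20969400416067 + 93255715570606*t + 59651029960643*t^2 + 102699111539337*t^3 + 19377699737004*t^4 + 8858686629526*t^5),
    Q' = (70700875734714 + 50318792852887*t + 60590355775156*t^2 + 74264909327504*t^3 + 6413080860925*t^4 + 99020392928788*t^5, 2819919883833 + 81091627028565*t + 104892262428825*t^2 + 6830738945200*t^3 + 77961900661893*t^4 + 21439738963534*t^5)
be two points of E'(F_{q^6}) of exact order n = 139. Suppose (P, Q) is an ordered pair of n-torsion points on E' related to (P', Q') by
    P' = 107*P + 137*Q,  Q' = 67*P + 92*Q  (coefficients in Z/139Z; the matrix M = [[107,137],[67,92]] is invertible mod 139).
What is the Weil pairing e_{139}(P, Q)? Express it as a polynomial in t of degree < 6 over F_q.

105977362278359 + 44351353975523*t + 26883799263927*t^2 + 6065778599394*t^3 + 7490455061760*t^4 + 105732156116592*t^5

e_{139}(aP+bQ,cP+dQ) = e_{139}(P,Q)^(ad-bc); with (a,b,c,d)=(107,137,67,92) this gives the det-139 law.
det(M) mod 139 = 109; its inverse in (Z/139)^* is 88 (check: 109*88 mod 139 = 1).
Miller loop for e_{139} over F_{130097895859801^6}: bits of 139 = 10001011; 7 double steps + 3 add steps, l/v at each.
So e_{139}(P',Q') = 79251450778366 + 1549712486438*t + 20104685110231*t^2 + 102148126803902*t^3 + 84443013199093*t^4 + 122051801643021*t^5.
e_{139}(P,Q) = (79251450778366 + 1549712486438*t + 20104685110231*t^2 + 102148126803902*t^3 + 84443013199093*t^4 + 122051801643021*t^5)^{88} = 105977362278359 + 44351353975523*t + 26883799263927*t^2 + 6065778599394*t^3 + 7490455061760*t^4 + 105732156116592*t^5.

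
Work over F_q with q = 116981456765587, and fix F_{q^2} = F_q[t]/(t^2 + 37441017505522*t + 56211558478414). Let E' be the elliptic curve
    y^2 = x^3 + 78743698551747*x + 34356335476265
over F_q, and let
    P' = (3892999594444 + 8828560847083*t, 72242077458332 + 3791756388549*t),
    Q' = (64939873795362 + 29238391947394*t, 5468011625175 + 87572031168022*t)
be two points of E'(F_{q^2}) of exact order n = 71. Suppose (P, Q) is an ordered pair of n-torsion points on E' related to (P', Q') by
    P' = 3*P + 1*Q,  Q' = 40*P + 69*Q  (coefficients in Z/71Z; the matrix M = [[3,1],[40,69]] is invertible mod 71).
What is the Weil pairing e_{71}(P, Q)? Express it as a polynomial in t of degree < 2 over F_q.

23718473696972 + 81572008653342*t

e_{71} is bilinear + alternating on E[71], so e_{71}(3*P + 1*Q, 40*P + 69*Q) = e_{71}(P,Q)^(3*69-1*40).
det M = 3*69 - 1*40 = 167 = 25 (mod 71); 25^{-1} = 54 (mod 71).
7-bit Miller (1000111) on E'/F_{116981456765587} with a'=78743698551747, b'=34356335476265: accumulate tangent/chord ratios at Q'+S and P'+S'.
The quotient is 99999128415644 + 60773010675931*t.
Thus e_{71}(P,Q) = 23718473696972 + 81572008653342*t.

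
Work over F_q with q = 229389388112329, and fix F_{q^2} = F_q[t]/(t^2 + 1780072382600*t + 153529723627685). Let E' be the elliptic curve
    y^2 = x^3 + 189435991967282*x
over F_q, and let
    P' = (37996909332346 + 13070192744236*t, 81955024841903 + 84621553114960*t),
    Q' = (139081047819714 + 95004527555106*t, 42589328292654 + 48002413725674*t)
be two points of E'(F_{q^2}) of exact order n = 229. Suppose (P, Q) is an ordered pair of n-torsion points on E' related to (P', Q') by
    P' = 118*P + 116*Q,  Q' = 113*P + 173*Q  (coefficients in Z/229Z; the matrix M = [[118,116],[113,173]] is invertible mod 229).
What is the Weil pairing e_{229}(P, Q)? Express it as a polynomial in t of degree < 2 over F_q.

Under M = [[118,116],[113,173]] in GL_2(Z/229), e_{229}(P',Q') = e_{229}(P,Q)^(118*173-116*113 mod 229).
det M = 118*173 - 116*113 = 7306 = 207 (mod 229); 207^{-1} = 52 (mod 229).
8-bit Miller (11100101) on E'/F_{229389388112329} with a'=189435991967282, b'=0: accumulate tangent/chord ratios at Q'+S and P'+S'.
Miller gives e_{229}(P',Q') = 48610441297524 + 216343886353170*t in F_{229389388112329^2}.
Hence e(P,Q) = 224815442775703 + 209039950625246*t in F_{229389388112329^2}^*.

224815442775703 + 209039950625246*t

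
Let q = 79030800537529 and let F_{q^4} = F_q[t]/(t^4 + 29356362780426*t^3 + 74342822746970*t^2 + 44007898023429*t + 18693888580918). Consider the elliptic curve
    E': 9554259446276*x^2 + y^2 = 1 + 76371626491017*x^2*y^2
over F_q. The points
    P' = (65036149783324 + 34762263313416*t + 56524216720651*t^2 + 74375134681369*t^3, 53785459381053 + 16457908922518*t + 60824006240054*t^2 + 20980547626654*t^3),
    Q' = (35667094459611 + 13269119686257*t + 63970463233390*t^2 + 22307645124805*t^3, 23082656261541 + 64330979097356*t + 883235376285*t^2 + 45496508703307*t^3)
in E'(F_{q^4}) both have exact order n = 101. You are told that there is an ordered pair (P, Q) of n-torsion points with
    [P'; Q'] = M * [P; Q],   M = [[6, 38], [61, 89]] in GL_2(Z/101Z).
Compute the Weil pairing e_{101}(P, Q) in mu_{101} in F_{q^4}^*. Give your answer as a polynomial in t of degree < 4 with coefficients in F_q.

22037620903967 + 33864359020765*t + 64762221269416*t^2 + 28103512532907*t^3

Alternating bilinearity on E[101] (values in mu_{101} in F_{79030800537529^4}) gives e(P',Q') = e(P,Q)^det(M).
det M = 6*89 - 38*61 = -1784 = 34 (mod 101); 34^{-1} = 3 (mod 101).
Edwards->Montgomery: u=(1+y)/(1-y), v=u/x -> 45728225699027v^2=u^3+7666004035581u^2+u; then x_W=3053358373197u+27492781079137: y^2=x^3+23779873405794*x.
n = 101 = (1100101)_2 (7 bits, wt 4); accumulate f_{101,P'}(Q'+S)/f_{101,P'}(S) along the 6-step ladder.
e_{101}(P',Q') = 48951994936158 + 16500256260610*t + 71771300072955*t^2 + 16993327523551*t^3.
Hence e(P,Q) = 22037620903967 + 33864359020765*t + 64762221269416*t^2 + 28103512532907*t^3 in F_{79030800537529^4}^*.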